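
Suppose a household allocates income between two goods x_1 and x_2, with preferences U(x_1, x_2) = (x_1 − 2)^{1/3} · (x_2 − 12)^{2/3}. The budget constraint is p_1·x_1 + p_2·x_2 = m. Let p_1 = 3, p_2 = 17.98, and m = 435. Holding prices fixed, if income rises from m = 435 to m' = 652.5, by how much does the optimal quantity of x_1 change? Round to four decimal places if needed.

MRS = (1/2)·(x_2−12)/(x_1−2). Tangency with p_1/p_2 gives x_2−12 = 2·(p_1/p_2)·(x_1−2).
Substituting into the budget: x_1* = 2 + 1/3·(m − 2·p_1 − 12·p_2)/p_1, and x_2* = 12 + 2/3·(…)/p_2.
Discretionary income = 435 − 2·3 − 12·17.98 = 213.24; x_1* = 2 + 1/3·213.24/3 = 25.6933.
At m' = 652.5: x_1* = 49.86. Change: 49.86 − 25.6933 = 24.1667.

Δx_1* = 24.1667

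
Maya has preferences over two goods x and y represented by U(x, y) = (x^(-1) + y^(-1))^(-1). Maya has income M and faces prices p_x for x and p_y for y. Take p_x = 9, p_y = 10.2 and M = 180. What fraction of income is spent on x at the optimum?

MRS = MU_x/MU_y = (y/x)^(2). Set equal to p_x/p_y.
Hence y/x = (p_x/p_y)^(1/(2)), i.e. raised to the 0.5 power.
With the ratio pinned down, the budget gives x* = M/(p_x + p_y·(y/x)) and y* = (y/x)·x*.
Numerically y/x = 0.939336, so x* = 180/(9 + 10.2·0.939336) = 9.6872 and y* = 0.939336·9.6872 = 9.0995.
Expenditure on x: 9·9.6872 = 87.1847; share = 0.4844.

share on x = 0.4844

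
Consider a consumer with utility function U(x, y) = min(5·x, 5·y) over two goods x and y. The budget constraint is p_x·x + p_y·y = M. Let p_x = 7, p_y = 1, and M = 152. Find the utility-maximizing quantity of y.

Leontief preferences: the optimum is at the kink where x/5 = y/5, i.e. y = x.
Budget: p_x·x + p_y·x = M, so (5·p_x + 5·p_y)·x = 5·M.
Demand: x*(p_x,p_y,M) = 5·M/(5·p_x + 5·p_y), y* = 5·M/(5·p_x + 5·p_y).
Here 5·7 + 5·1 = 40, giving y* = 19.

y* = 19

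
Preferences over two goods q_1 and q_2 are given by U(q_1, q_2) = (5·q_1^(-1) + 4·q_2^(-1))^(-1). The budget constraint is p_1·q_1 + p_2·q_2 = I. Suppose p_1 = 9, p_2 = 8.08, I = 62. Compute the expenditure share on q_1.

MU_q_1 ∝ 5·q_1^(-2), MU_q_2 ∝ 4·q_2^(-2), so MRS = (5/4)·(q_2/q_1)^(2) = p_1/p_2.
Solve for the ratio: q_2/q_1 = [(4/5)·p_1/p_2]^(0.5).
Substitute q_2 = (q_2/q_1)·q_1 into the budget: q_1* = I/(p_1 + p_2·(q_2/q_1)).
Numerically q_2/q_1 = 0.943975, so q_1* = 62/(9 + 8.08·0.943975) = 3.7288 and q_2* = 0.943975·3.7288 = 3.5199.
Expenditure on q_1: 9·3.7288 = 33.5592; share = 0.5413.

share on q_1 = 0.5413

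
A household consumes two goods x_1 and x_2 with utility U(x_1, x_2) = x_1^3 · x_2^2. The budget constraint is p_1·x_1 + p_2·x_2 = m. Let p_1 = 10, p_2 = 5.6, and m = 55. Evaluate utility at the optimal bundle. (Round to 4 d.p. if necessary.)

V = 554.6399

At p_1=10, p_2=5.6, m=55: x_1* = 0.6·55/10 = 3.3, x_2* = 3.9286.
Utility at the optimum: U(3.3, 3.9286) = 554.6399.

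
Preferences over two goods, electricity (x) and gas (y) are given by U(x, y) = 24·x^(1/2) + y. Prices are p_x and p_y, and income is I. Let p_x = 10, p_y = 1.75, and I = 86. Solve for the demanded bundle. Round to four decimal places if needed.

Set MRS = p_x/p_y: 12·x^(−1/2) = p_x/p_y.
Solve: √x = 12·p_y/p_x, so x*(p_x,p_y) = (12·p_y/p_x)², and y* = (I − p_x·x*)/p_y.
Plugging in: x* = (12·1.75/10)² = 4.41, y* = 23.9429.

x* = 4.41, y* = 23.9429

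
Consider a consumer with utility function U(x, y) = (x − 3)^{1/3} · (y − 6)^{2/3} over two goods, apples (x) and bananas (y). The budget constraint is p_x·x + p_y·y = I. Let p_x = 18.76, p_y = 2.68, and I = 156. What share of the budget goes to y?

MRS = (1/2)·(y−6)/(x−3). Tangency with p_x/p_y gives y−6 = 2·(p_x/p_y)·(x−3).
Substituting into the budget: x* = 3 + 1/3·(I − 3·p_x − 6·p_y)/p_x, and y* = 6 + 2/3·(…)/p_y.
Discretionary income = 156 − 3·18.76 − 6·2.68 = 83.64; x* = 3 + 1/3·83.64/18.76 = 4.4861; y* = 6 + 2/3·83.64/2.68 = 26.806.
Expenditure on y: 2.68·26.806 = 71.84; share = 0.4605.

share on y = 0.4605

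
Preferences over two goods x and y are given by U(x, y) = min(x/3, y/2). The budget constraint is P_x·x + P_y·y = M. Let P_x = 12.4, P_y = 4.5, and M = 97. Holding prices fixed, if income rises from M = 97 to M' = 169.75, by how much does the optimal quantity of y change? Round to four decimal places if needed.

Leontief preferences: the optimum is at the kink where x/3 = y/2, i.e. y = (2/3)·x.
Budget: P_x·x + P_y·(2/3)·x = M, so (3·P_x + 2·P_y)·x = 3·M.
Demand: x*(P_x,P_y,M) = 3·M/(3·P_x + 2·P_y), y* = 2·M/(3·P_x + 2·P_y).
Here 3·12.4 + 2·4.5 = 46.2, giving y* = 4.1991.
At M' = 169.75: y* = 7.3485. Change: 7.3485 − 4.1991 = 3.1494.

Δy* = 3.1494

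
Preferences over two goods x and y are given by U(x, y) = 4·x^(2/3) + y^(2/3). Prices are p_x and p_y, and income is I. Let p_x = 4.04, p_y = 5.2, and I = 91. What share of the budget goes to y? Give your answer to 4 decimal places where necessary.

MRS = MU_x/MU_y = 4·(y/x)^(1/3). Set equal to p_x/p_y.
Solve for the ratio: y/x = [(1/4)·p_x/p_y]^(3).
With the ratio pinned down, the budget gives x* = I/(p_x + p_y·(y/x)) and y* = (y/x)·x*.
Numerically y/x = 0.007327, so x* = 91/(4.04 + 5.2·0.007327) = 22.3143 and y* = 0.007327·22.3143 = 0.1635.
Expenditure on y: 5.2·0.1635 = 0.8502; share = 0.0093.

share on y = 0.0093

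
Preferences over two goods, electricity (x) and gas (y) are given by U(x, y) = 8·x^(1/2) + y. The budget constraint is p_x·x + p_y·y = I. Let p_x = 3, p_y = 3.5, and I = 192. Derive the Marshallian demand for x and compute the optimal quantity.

Set MRS = p_x/p_y: 4·x^(−1/2) = p_x/p_y.
Solve: √x = 4·p_y/p_x, so x*(p_x,p_y) = (4·p_y/p_x)², and y* = (I − p_x·x*)/p_y.
Plugging in: x* = (4·3.5/3)² = 21.7778.

x* = 21.7778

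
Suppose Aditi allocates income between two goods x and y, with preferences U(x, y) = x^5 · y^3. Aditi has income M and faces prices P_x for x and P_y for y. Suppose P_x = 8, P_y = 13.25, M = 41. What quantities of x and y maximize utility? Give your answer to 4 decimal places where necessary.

MU_x/MU_y = (5·y)/(3·x); tangency sets this equal to P_x/P_y.
Rearranging, P_y·y = (3/5)·P_x·x. Substituting into the budget gives P_x·x·(1 + (3/5)) = M.
Demand: x*(P_x,P_y,M) = 0.625·M/P_x and y* = 0.375·M/P_y.
At P_x=8, P_y=13.25, M=41: x* = 0.625·41/8 = 3.2031, y* = 1.1604.

x* = 3.2031, y* = 1.1604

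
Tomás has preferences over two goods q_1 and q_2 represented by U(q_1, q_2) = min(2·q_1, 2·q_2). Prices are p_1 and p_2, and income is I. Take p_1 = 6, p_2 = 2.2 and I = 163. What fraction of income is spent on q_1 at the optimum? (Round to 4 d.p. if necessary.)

Leontief preferences: the optimum is at the kink where q_1/2 = q_2/2, i.e. q_2 = q_1.
Budget: p_1·q_1 + p_2·q_1 = I, so (2·p_1 + 2·p_2)·q_1 = 2·I.
Demand: q_1*(p_1,p_2,I) = 2·I/(2·p_1 + 2·p_2), q_2* = 2·I/(2·p_1 + 2·p_2).
Here 2·6 + 2·2.2 = 16.4, giving q_1* = 19.878 and q_2* = 19.878.
Expenditure on q_1: 6·19.878 = 119.2683; share = 0.7317.

share on q_1 = 0.7317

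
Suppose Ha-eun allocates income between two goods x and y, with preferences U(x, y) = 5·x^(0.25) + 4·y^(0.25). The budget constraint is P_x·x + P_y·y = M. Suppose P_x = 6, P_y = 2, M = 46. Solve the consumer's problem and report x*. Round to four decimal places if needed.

x* = 3.7017

MU_x ∝ 5·x^(-0.75), MU_y ∝ 4·y^(-0.75), so MRS = (5/4)·(y/x)^(0.75) = P_x/P_y.
Solve for the ratio: y/x = [(4/5)·P_x/P_y]^(4/3).
Substitute y = (y/x)·x into the budget: x* = M/(P_x + P_y·(y/x)).
Numerically y/x = 3.213278, so x* = 46/(6 + 2·3.213278) = 3.7017.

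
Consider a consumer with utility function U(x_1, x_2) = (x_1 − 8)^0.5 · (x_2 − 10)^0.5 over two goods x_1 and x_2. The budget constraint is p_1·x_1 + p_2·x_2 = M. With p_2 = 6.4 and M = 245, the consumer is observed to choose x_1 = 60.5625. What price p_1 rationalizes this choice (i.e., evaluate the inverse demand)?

MRS = (x_2−10)/(x_1−8). Tangency with p_1/p_2 gives x_2−10 = (p_1/p_2)·(x_1−8).
After buying the subsistence bundle (8, 10), a share 0.5 of the remaining income goes to x_1: x_1* = 8 + 0.5·(M − 8p_1 − 10p_2)/p_1.
Set x_1* = 60.5625 in the demand function and solve for p_1: p_1 = 1.6.

p_1 = 1.6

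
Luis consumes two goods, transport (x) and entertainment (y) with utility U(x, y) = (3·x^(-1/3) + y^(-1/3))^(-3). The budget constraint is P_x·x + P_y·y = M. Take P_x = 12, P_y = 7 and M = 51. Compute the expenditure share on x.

share on x = 0.7229

From the CES first-order condition, 3·(y/x)^(4/3) = P_x/P_y.
Solve for the ratio: y/x = [(1/3)·P_x/P_y]^(0.75).
Substitute y = (y/x)·x into the budget: x* = M/(P_x + P_y·(y/x)).
Numerically y/x = 0.657236, so x* = 51/(12 + 7·0.657236) = 3.0722 and y* = 0.657236·3.0722 = 2.0191.
Expenditure on x: 12·3.0722 = 36.866; share = 0.7229.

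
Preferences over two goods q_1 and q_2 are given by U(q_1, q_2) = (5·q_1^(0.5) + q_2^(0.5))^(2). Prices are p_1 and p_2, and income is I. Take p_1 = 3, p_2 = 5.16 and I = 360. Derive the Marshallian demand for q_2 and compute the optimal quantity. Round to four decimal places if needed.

MRS = MU_q_1/MU_q_2 = 5·(q_2/q_1)^(0.5). Set equal to p_1/p_2.
Solve for the ratio: q_2/q_1 = [(1/5)·p_1/p_2]^(2).
Substitute q_2 = (q_2/q_1)·q_1 into the budget: q_1* = I/(p_1 + p_2·(q_2/q_1)).
Numerically q_2/q_1 = 0.013521, so q_1* = 360/(3 + 5.16·0.013521) = 117.2727 and q_2* = 0.013521·117.2727 = 1.5856.

q_2* = 1.5856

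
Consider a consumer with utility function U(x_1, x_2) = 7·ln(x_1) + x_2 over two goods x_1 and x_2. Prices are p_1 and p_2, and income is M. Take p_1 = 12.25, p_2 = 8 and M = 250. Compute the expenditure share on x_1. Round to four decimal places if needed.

share on x_1 = 0.224

MU_x_1 = 7/x_1, MU_x_2 = 1. Tangency: 7/x_1 = p_1/p_2.
So x_1*(p_1,p_2) = 7·p_2/p_1, independent of income; and x_2* = (M − 7·p_2)/p_2.
At the given prices: x_1* = 7·8/12.25 = 4.5714, and x_2* = 24.25.
Expenditure on x_1: 12.25·4.5714 = 56; share = 0.224.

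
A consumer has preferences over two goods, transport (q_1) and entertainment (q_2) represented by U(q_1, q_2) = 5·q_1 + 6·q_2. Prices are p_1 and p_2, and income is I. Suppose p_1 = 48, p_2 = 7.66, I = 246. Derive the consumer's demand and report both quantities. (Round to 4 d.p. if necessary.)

q_1* = 0, q_2* = 32.1149

Perfect substitutes: compare marginal utility per dollar. 5/p_1 vs 6/p_2 → 0.1042 vs 0.7833.
q_2 gives more utility per dollar, so spend all income on q_2: q_2* = I/p_2, q_1* = 0.
Numerically: q_1* = 0, q_2* = 32.1149.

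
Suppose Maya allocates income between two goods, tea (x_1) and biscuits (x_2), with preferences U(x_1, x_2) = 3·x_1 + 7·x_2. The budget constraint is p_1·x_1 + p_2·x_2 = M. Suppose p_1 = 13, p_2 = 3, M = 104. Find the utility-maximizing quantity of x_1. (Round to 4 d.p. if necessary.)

x_2 gives more utility per dollar, so spend all income on x_2: x_2* = M/p_2, x_1* = 0.
Numerically: x_1* = 0, x_2* = 34.6667.

x_1* = 0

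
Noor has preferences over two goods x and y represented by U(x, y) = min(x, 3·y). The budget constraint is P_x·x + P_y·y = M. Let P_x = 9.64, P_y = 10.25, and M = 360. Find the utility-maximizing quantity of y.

With perfect complements, no substitution: consume in ratio x:y = 3:1.
Budget: P_x·x + P_y·(1/3)·x = M, so (3·P_x + P_y)·x = 3·M.
Demand: x*(P_x,P_y,M) = 3·M/(3·P_x + P_y), y* = M/(3·P_x + P_y).
Here 3·9.64 + 10.25 = 39.17, giving y* = 9.1907.

y* = 9.1907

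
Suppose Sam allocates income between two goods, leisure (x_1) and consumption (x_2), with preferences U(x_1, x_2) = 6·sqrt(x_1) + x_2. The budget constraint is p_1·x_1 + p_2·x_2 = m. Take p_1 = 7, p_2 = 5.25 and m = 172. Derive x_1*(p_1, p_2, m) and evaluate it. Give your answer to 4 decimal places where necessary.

x_1* = 5.0625

Utility is quasi-linear in x_2; the FOC for x_1 is 3/√x_1 = p_1/p_2.
Thus x_1* = (3·p_2/p_1)² — independent of m — with the rest of income spent on x_2.
Plugging in: x_1* = (3·5.25/7)² = 5.0625.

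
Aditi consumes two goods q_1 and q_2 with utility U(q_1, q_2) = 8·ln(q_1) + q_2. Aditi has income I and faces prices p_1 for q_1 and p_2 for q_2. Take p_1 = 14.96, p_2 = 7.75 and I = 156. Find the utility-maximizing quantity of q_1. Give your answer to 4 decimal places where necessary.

q_1* = 4.1444

Set MRS = p_1/p_2: (8/q_1)/1 = p_1/p_2.
So q_1*(p_1,p_2) = 8·p_2/p_1, independent of income; and q_2* = (I − 8·p_2)/p_2.
At the given prices: q_1* = 8·7.75/14.96 = 4.1444.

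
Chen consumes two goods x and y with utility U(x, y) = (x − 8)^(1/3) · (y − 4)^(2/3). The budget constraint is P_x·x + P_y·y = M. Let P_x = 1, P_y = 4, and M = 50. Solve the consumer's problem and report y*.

MRS = (1/2)·(y−4)/(x−8). Tangency with P_x/P_y gives y−4 = 2·(P_x/P_y)·(x−8).
Substituting into the budget: x* = 8 + 1/3·(M − 8·P_x − 4·P_y)/P_x, and y* = 4 + 2/3·(…)/P_y.
Discretionary income = 50 − 8·1 − 4·4 = 26; y* = 4 + 2/3·26/4 = 8.3333.

y* = 8.3333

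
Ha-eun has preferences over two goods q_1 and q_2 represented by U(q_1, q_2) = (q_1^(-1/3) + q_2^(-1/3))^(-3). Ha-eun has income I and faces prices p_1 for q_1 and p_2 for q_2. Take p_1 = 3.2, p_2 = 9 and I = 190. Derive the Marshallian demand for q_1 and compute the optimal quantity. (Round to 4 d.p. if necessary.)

MRS = MU_q_1/MU_q_2 = (q_2/q_1)^(4/3). Set equal to p_1/p_2.
Hence q_2/q_1 = (p_1/p_2)^(1/(4/3)), i.e. raised to the 0.75 power.
With the ratio pinned down, the budget gives q_1* = I/(p_1 + p_2·(q_2/q_1)) and q_2* = (q_2/q_1)·q_1*.
Numerically q_2/q_1 = 0.460448, so q_1* = 190/(3.2 + 9·0.460448) = 25.8713.

q_1* = 25.8713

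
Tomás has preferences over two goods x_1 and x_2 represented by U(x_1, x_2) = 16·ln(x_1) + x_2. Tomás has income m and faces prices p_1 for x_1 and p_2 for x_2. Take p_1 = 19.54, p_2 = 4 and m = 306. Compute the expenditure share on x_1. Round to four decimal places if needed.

share on x_1 = 0.2092

Set MRS = p_1/p_2: (16/x_1)/1 = p_1/p_2.
So x_1*(p_1,p_2) = 16·p_2/p_1, independent of income; and x_2* = (m − 16·p_2)/p_2.
At the given prices: x_1* = 16·4/19.54 = 3.2753, and x_2* = 60.5.
Expenditure on x_1: 19.54·3.2753 = 64; share = 0.2092.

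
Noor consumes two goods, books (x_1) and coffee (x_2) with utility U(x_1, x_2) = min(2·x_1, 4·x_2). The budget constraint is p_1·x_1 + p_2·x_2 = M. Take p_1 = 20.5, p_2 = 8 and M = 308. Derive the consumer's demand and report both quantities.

x_1* = 12.5714, x_2* = 6.2857

With perfect complements, no substitution: consume in ratio x_1:x_2 = 4:2.
Budget: p_1·x_1 + p_2·(1/2)·x_1 = M, so (4·p_1 + 2·p_2)·x_1 = 4·M.
Demand: x_1*(p_1,p_2,M) = 4·M/(4·p_1 + 2·p_2), x_2* = 2·M/(4·p_1 + 2·p_2).
Here 4·20.5 + 2·8 = 98, giving x_1* = 12.5714 and x_2* = 6.2857.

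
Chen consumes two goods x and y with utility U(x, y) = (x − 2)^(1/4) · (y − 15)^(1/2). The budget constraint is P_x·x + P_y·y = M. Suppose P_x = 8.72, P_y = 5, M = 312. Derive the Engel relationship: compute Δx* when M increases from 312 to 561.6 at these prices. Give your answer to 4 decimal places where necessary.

Δx* = 9.5413

Let x' = x−2, y' = y−15. MRS = (1/2)·y'/x' = P_x/P_y.
After buying the subsistence bundle (2, 15), a share 1/3 of the remaining income goes to x: x* = 2 + 1/3·(M − 2P_x − 15P_y)/P_x.
Discretionary income = 312 − 2·8.72 − 15·5 = 219.56; x* = 2 + 1/3·219.56/8.72 = 10.393.
At M' = 561.6: x* = 19.9343. Change: 19.9343 − 10.393 = 9.5413.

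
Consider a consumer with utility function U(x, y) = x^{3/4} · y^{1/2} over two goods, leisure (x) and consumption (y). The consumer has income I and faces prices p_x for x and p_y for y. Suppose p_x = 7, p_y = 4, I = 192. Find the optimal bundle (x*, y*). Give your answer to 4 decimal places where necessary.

x* = 16.4571, y* = 19.2

The MRS is (3/2)·y/x. Set MRS = p_x/p_y.
So 0.75·p_y·y = 0.5·p_x·x; combined with the budget, a share 0.6 of income goes to x.
Demand: x*(p_x,p_y,I) = 0.6·I/p_x and y* = 0.4·I/p_y.
At p_x=7, p_y=4, I=192: x* = 0.6·192/7 = 16.4571, y* = 19.2.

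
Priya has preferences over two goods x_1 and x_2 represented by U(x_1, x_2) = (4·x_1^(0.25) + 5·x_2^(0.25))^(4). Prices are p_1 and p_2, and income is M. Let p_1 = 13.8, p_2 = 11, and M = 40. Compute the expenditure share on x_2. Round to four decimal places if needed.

share on x_2 = 0.5922

Substitute x_2 = (x_2/x_1)·x_1 into the budget: x_1* = M/(p_1 + p_2·(x_2/x_1)).
Numerically x_2/x_1 = 1.821917, so x_1* = 40/(13.8 + 11·1.821917) = 1.182 and x_2* = 1.821917·1.182 = 2.1535.
Expenditure on x_2: 11·2.1535 = 23.6885; share = 0.5922.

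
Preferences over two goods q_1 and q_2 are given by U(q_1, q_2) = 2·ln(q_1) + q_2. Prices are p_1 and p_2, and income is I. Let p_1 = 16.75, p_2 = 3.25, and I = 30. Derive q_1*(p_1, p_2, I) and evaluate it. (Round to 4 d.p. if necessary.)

q_1* = 0.3881

Set MRS = p_1/p_2: (2/q_1)/1 = p_1/p_2.
So q_1*(p_1,p_2) = 2·p_2/p_1, independent of income; and q_2* = (I − 2·p_2)/p_2.
At the given prices: q_1* = 2·3.25/16.75 = 0.3881.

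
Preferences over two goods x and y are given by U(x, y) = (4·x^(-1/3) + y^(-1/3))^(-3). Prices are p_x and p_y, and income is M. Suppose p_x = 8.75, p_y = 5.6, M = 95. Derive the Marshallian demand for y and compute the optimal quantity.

MRS = MU_x/MU_y = 4·(y/x)^(4/3). Set equal to p_x/p_y.
Solve for the ratio: y/x = [(1/4)·p_x/p_y]^(0.75).
Substitute y = (y/x)·x into the budget: x* = M/(p_x + p_y·(y/x)).
Numerically y/x = 0.494106, so x* = 95/(8.75 + 5.6·0.494106) = 8.2487 and y* = 0.494106·8.2487 = 4.0757.

y* = 4.0757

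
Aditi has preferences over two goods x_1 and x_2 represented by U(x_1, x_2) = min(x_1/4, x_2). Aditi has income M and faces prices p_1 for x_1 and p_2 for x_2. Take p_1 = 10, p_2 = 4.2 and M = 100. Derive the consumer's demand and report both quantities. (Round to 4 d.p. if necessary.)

x_1* = 9.0498, x_2* = 2.2624

Leontief preferences: the optimum is at the kink where x_1/4 = x_2/1, i.e. x_2 = (1/4)·x_1.
Budget: p_1·x_1 + p_2·(1/4)·x_1 = M, so (4·p_1 + p_2)·x_1 = 4·M.
Demand: x_1*(p_1,p_2,M) = 4·M/(4·p_1 + p_2), x_2* = M/(4·p_1 + p_2).
Here 4·10 + 4.2 = 44.2, giving x_1* = 9.0498 and x_2* = 2.2624.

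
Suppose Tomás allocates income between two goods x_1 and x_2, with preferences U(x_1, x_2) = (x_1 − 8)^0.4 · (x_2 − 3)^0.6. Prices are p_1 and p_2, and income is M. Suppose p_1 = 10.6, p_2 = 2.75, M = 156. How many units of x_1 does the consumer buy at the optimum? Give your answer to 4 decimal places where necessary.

x_1* = 10.3755

This is Cobb-Douglas in (x_1−8, x_2−3): tangency gives 0.4·p_2·(x_2−3) = 0.6·p_1·(x_1−8).
After buying the subsistence bundle (8, 3), a share 0.4 of the remaining income goes to x_1: x_1* = 8 + 0.4·(M − 8p_1 − 3p_2)/p_1.
Discretionary income = 156 − 8·10.6 − 3·2.75 = 62.95; x_1* = 8 + 0.4·62.95/10.6 = 10.3755.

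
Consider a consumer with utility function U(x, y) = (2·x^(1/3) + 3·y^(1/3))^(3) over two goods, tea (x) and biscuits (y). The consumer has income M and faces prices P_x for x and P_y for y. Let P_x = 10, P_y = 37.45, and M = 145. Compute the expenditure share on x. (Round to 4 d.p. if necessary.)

MU_x ∝ 2·x^(-2/3), MU_y ∝ 3·y^(-2/3), so MRS = (2/3)·(y/x)^(2/3) = P_x/P_y.
Solve for the ratio: y/x = [(3/2)·P_x/P_y]^(1.5).
With the ratio pinned down, the budget gives x* = M/(P_x + P_y·(y/x)) and y* = (y/x)·x*.
Numerically y/x = 0.253489, so x* = 145/(10 + 37.45·0.253489) = 7.4385 and y* = 0.253489·7.4385 = 1.8856.
Expenditure on x: 10·7.4385 = 74.3851; share = 0.513.

share on x = 0.513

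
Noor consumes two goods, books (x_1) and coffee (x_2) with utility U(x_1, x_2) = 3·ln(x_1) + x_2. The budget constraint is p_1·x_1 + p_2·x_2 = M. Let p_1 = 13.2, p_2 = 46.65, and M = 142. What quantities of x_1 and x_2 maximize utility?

x_1* = 10.6023, x_2* = 0.0439

At the given prices: x_1* = 3·46.65/13.2 = 10.6023, and x_2* = 0.0439.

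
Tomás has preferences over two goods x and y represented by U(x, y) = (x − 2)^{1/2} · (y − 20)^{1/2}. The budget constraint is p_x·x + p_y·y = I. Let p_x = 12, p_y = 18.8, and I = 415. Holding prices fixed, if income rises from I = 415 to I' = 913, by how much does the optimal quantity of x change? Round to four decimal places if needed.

Δx* = 20.75

Let x' = x−2, y' = y−20. MRS = y'/x' = p_x/p_y.
Substituting into the budget: x* = 2 + 0.5·(I − 2·p_x − 20·p_y)/p_x, and y* = 20 + 0.5·(…)/p_y.
Discretionary income = 415 − 2·12 − 20·18.8 = 15; x* = 2 + 0.5·15/12 = 2.625.
At I' = 913: x* = 23.375. Change: 23.375 − 2.625 = 20.75.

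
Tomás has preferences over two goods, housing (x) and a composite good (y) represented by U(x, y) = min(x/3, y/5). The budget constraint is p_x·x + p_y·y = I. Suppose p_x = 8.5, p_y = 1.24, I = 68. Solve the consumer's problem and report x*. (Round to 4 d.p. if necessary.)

x* = 6.4353

With perfect complements, no substitution: consume in ratio x:y = 3:5.
Budget: p_x·x + p_y·(5/3)·x = I, so (3·p_x + 5·p_y)·x = 3·I.
Demand: x*(p_x,p_y,I) = 3·I/(3·p_x + 5·p_y), y* = 5·I/(3·p_x + 5·p_y).
Here 3·8.5 + 5·1.24 = 31.7, giving x* = 6.4353.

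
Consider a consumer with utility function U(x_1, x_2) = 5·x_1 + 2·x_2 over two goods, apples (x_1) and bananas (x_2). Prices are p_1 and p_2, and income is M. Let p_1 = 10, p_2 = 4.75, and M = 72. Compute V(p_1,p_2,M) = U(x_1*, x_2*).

Linear utility — the consumer picks whichever good has higher MU/price: 5/10 = 0.5 vs 2/4.75 = 0.4211.
x_1 gives more utility per dollar, so spend all income on x_1: x_1* = M/p_1, x_2* = 0.
Numerically: x_1* = 7.2, x_2* = 0.
Utility at the optimum: U(7.2, 0) = 36.

V = 36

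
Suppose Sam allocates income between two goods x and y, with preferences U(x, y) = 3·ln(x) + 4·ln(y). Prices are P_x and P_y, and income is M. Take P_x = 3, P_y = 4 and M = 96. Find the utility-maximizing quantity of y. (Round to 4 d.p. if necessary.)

Tangency: MRS = (3/4)·y/x = P_x/P_y.
Rearranging, P_y·y = (4/3)·P_x·x. Substituting into the budget gives P_x·x·(1 + (4/3)) = M.
Demand: x*(P_x,P_y,M) = 3/7·M/P_x and y* = 4/7·M/P_y.
At P_x=3, P_y=4, M=96: y* = 4/7·96/4 = 13.7143.

y* = 13.7143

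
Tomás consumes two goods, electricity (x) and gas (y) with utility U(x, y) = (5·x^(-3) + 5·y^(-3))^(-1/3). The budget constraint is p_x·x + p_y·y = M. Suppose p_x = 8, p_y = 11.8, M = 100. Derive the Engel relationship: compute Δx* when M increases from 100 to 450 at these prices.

From the CES first-order condition, (y/x)^(4) = p_x/p_y.
Solve for the ratio: y/x = [p_x/p_y]^(0.25).
Substitute y = (y/x)·x into the budget: x* = M/(p_x + p_y·(y/x)).
Numerically y/x = 0.907407, so x* = 100/(8 + 11.8·0.907407) = 5.3455.
At M' = 450: x* = 24.0547. Change: 24.0547 − 5.3455 = 18.7092.

Δx* = 18.7092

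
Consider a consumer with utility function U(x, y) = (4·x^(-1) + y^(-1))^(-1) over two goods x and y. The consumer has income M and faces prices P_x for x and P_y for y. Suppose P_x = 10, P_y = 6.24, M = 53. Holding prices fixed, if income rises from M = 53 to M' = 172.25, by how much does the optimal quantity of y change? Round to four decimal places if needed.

Δy* = 5.4109

From the CES first-order condition, 4·(y/x)^(2) = P_x/P_y.
Solve for the ratio: y/x = [(1/4)·P_x/P_y]^(0.5).
With the ratio pinned down, the budget gives x* = M/(P_x + P_y·(y/x)) and y* = (y/x)·x*.
Numerically y/x = 0.632962, so x* = 53/(10 + 6.24·0.632962) = 3.7994 and y* = 0.632962·3.7994 = 2.4049.
At M' = 172.25: y* = 7.8158. Change: 7.8158 − 2.4049 = 5.4109.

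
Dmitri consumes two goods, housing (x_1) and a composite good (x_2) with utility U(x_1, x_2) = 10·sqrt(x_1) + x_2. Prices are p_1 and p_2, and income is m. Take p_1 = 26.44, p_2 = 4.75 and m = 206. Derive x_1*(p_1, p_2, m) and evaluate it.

MU_x_1 = 5/√x_1, MU_x_2 = 1. Tangency: 5/√x_1 = p_1/p_2.
Thus x_1* = (5·p_2/p_1)² — independent of m — with the rest of income spent on x_2.
Plugging in: x_1* = (5·4.75/26.44)² = 0.8069.

x_1* = 0.8069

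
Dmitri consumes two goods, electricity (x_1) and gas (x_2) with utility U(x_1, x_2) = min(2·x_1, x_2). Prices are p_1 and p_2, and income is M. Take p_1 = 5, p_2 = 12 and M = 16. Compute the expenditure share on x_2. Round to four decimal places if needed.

With perfect complements, no substitution: consume in ratio x_1:x_2 = 1:2.
Budget: p_1·x_1 + p_2·2·x_1 = M, so (p_1 + 2·p_2)·x_1 = M.
Demand: x_1*(p_1,p_2,M) = M/(p_1 + 2·p_2), x_2* = 2·M/(p_1 + 2·p_2).
Here 5 + 2·12 = 29, giving x_1* = 0.5517 and x_2* = 1.1034.
Expenditure on x_2: 12·1.1034 = 13.2414; share = 0.8276.

share on x_2 = 0.8276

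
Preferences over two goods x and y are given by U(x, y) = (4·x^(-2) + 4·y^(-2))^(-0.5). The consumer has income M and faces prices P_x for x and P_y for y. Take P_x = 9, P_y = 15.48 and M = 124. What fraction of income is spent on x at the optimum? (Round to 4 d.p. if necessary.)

share on x = 0.4106

MU_x ∝ 4·x^(-3), MU_y ∝ 4·y^(-3), so MRS = (y/x)^(3) = P_x/P_y.
Solve for the ratio: y/x = [P_x/P_y]^(1/3).
With the ratio pinned down, the budget gives x* = M/(P_x + P_y·(y/x)) and y* = (y/x)·x*.
Numerically y/x = 0.834623, so x* = 124/(9 + 15.48·0.834623) = 5.6569 and y* = 0.834623·5.6569 = 4.7214.
Expenditure on x: 9·5.6569 = 50.9125; share = 0.4106.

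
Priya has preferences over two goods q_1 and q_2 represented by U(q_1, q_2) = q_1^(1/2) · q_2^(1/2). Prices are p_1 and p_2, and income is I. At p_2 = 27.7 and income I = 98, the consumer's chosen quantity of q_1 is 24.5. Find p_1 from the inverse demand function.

The MRS is q_2/q_1. Set MRS = p_1/p_2.
Rearranging, p_2·q_2 = p_1·q_1. Substituting into the budget gives p_1·q_1·(1 + 1) = I.
Demand: q_1*(p_1,p_2,I) = 0.5·I/p_1 and q_2* = 0.5·I/p_2.
Set q_1* = 24.5 in the demand function and solve for p_1: p_1 = 2.

p_1 = 2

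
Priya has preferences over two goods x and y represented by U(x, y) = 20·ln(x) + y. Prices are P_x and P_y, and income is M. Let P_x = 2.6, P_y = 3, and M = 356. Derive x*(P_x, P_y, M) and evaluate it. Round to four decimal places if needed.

x* = 23.0769

MU_x = 20/x, MU_y = 1. Tangency: 20/x = P_x/P_y.
So x*(P_x,P_y) = 20·P_y/P_x, independent of income; and y* = (M − 20·P_y)/P_y.
At the given prices: x* = 20·3/2.6 = 23.0769.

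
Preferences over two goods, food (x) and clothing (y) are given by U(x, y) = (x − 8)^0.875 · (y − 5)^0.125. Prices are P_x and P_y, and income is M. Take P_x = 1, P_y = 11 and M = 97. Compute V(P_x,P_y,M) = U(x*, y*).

V = 17.2852

Let x' = x−8, y' = y−5. MRS = 7·y'/x' = P_x/P_y.
Substituting into the budget: x* = 8 + 0.875·(M − 8·P_x − 5·P_y)/P_x, and y* = 5 + 0.125·(…)/P_y.
Discretionary income = 97 − 8·1 − 5·11 = 34; x* = 8 + 0.875·34/1 = 37.75; y* = 5 + 0.125·34/11 = 5.3864.
Utility at the optimum: U(37.75, 5.3864) = 17.2852.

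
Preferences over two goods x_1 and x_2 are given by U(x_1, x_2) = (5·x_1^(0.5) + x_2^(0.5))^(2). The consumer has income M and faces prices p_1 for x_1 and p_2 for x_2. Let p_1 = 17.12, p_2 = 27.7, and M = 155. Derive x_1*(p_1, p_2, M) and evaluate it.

Substitute x_2 = (x_2/x_1)·x_1 into the budget: x_1* = M/(p_1 + p_2·(x_2/x_1)).
Numerically x_2/x_1 = 0.015279, so x_1* = 155/(17.12 + 27.7·0.015279) = 8.8353.

x_1* = 8.8353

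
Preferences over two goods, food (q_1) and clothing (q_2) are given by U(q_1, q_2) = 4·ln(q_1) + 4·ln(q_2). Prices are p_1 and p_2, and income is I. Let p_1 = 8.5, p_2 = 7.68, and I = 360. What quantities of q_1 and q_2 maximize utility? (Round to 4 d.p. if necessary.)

Demand: q_1*(p_1,p_2,I) = 0.5·I/p_1 and q_2* = 0.5·I/p_2.
At p_1=8.5, p_2=7.68, I=360: q_1* = 0.5·360/8.5 = 21.1765, q_2* = 23.4375.

q_1* = 21.1765, q_2* = 23.4375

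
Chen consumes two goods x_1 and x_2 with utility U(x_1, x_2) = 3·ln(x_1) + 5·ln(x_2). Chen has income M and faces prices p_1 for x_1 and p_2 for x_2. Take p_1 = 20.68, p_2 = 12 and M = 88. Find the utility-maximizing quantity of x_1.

MU_x_1/MU_x_2 = (3·x_2)/(5·x_1); tangency sets this equal to p_1/p_2.
So 3·p_2·x_2 = 5·p_1·x_1; combined with the budget, a share 0.375 of income goes to x_1.
Demand: x_1*(p_1,p_2,M) = 0.375·M/p_1 and x_2* = 0.625·M/p_2.
At p_1=20.68, p_2=12, M=88: x_1* = 0.375·88/20.68 = 1.5957.

x_1* = 1.5957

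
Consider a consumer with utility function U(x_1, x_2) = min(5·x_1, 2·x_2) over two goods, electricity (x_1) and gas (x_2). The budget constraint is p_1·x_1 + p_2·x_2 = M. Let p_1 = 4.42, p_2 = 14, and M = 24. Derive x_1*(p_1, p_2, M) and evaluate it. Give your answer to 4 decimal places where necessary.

x_1* = 0.6088

Leontief preferences: the optimum is at the kink where x_1/2 = x_2/5, i.e. x_2 = (5/2)·x_1.
Budget: p_1·x_1 + p_2·(5/2)·x_1 = M, so (2·p_1 + 5·p_2)·x_1 = 2·M.
Demand: x_1*(p_1,p_2,M) = 2·M/(2·p_1 + 5·p_2), x_2* = 5·M/(2·p_1 + 5·p_2).
Here 2·4.42 + 5·14 = 78.84, giving x_1* = 0.6088.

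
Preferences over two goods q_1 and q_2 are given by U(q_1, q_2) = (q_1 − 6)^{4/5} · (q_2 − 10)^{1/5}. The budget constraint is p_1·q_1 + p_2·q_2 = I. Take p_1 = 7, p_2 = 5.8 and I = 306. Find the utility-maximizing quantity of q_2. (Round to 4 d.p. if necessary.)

q_2* = 17.1034

Discretionary income = 306 − 6·7 − 10·5.8 = 206; q_2* = 10 + 0.2·206/5.8 = 17.1034.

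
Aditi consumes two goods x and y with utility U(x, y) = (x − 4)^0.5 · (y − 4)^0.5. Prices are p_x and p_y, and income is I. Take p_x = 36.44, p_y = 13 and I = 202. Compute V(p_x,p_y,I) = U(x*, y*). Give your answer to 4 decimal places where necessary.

Substituting into the budget: x* = 4 + 0.5·(I − 4·p_x − 4·p_y)/p_x, and y* = 4 + 0.5·(…)/p_y.
Discretionary income = 202 − 4·36.44 − 4·13 = 4.24; x* = 4 + 0.5·4.24/36.44 = 4.0582; y* = 4 + 0.5·4.24/13 = 4.1631.
Utility at the optimum: U(4.0582, 4.1631) = 0.0974.

V = 0.0974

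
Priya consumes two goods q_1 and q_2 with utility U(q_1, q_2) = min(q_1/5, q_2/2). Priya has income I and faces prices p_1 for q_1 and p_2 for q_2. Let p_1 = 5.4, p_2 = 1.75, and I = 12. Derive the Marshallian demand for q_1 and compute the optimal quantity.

With perfect complements, no substitution: consume in ratio q_1:q_2 = 5:2.
Budget: p_1·q_1 + p_2·(2/5)·q_1 = I, so (5·p_1 + 2·p_2)·q_1 = 5·I.
Demand: q_1*(p_1,p_2,I) = 5·I/(5·p_1 + 2·p_2), q_2* = 2·I/(5·p_1 + 2·p_2).
Here 5·5.4 + 2·1.75 = 30.5, giving q_1* = 1.9672.

q_1* = 1.9672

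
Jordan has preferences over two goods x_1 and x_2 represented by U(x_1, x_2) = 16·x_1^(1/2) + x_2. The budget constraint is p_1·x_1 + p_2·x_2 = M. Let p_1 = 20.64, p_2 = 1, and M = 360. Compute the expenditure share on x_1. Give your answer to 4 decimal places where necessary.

Utility is quasi-linear in x_2; the FOC for x_1 is 8/√x_1 = p_1/p_2.
Solve: √x_1 = 8·p_2/p_1, so x_1*(p_1,p_2) = (8·p_2/p_1)², and x_2* = (M − p_1·x_1*)/p_2.
Plugging in: x_1* = (8·1/20.64)² = 0.1502, x_2* = 356.8992.
Expenditure on x_1: 20.64·0.1502 = 3.1008; share = 0.0086.

share on x_1 = 0.0086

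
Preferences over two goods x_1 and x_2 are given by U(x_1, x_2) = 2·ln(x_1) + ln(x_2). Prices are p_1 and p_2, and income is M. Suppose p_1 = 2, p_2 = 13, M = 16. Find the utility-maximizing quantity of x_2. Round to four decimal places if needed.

The MRS is 2·x_2/x_1. Set MRS = p_1/p_2.
So 2·p_2·x_2 = p_1·x_1; combined with the budget, a share 2/3 of income goes to x_1.
Demand: x_1*(p_1,p_2,M) = 2/3·M/p_1 and x_2* = 1/3·M/p_2.
At p_1=2, p_2=13, M=16: x_2* = 1/3·16/13 = 0.4103.

x_2* = 0.4103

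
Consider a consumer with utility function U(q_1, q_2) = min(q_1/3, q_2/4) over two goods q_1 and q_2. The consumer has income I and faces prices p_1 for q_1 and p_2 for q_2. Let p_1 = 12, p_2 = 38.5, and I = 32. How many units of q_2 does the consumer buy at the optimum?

q_2* = 0.6737

Leontief preferences: the optimum is at the kink where q_1/3 = q_2/4, i.e. q_2 = (4/3)·q_1.
Budget: p_1·q_1 + p_2·(4/3)·q_1 = I, so (3·p_1 + 4·p_2)·q_1 = 3·I.
Demand: q_1*(p_1,p_2,I) = 3·I/(3·p_1 + 4·p_2), q_2* = 4·I/(3·p_1 + 4·p_2).
Here 3·12 + 4·38.5 = 190, giving q_2* = 0.6737.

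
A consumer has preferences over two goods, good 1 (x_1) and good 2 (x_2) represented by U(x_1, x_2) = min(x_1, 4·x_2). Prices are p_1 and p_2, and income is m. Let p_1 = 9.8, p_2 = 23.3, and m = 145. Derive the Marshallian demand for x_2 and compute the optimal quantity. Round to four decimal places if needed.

x_2* = 2.32

With perfect complements, no substitution: consume in ratio x_1:x_2 = 4:1.
Budget: p_1·x_1 + p_2·(1/4)·x_1 = m, so (4·p_1 + p_2)·x_1 = 4·m.
Demand: x_1*(p_1,p_2,m) = 4·m/(4·p_1 + p_2), x_2* = m/(4·p_1 + p_2).
Here 4·9.8 + 23.3 = 62.5, giving x_2* = 2.32.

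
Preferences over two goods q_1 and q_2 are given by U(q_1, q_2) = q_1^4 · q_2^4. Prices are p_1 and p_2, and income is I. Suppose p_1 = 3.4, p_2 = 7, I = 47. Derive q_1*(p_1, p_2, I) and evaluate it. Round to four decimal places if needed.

q_1* = 6.9118

Demand: q_1*(p_1,p_2,I) = 0.5·I/p_1 and q_2* = 0.5·I/p_2.
At p_1=3.4, p_2=7, I=47: q_1* = 0.5·47/3.4 = 6.9118.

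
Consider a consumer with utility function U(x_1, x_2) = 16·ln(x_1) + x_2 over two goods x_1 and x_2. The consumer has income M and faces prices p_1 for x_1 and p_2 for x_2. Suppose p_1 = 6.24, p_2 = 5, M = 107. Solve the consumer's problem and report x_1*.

x_1* = 12.8205

MU_x_1 = 16/x_1, MU_x_2 = 1. Tangency: 16/x_1 = p_1/p_2.
So x_1*(p_1,p_2) = 16·p_2/p_1, independent of income; and x_2* = (M − 16·p_2)/p_2.
At the given prices: x_1* = 16·5/6.24 = 12.8205.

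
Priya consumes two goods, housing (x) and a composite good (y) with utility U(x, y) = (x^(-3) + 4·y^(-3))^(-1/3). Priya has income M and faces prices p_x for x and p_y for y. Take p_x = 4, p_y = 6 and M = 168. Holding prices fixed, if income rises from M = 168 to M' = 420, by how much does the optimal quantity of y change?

Δy* = 27.6008

MRS = MU_x/MU_y = (1/4)·(y/x)^(4). Set equal to p_x/p_y.
Solve for the ratio: y/x = [4·p_x/p_y]^(0.25).
Substitute y = (y/x)·x into the budget: x* = M/(p_x + p_y·(y/x)).
Numerically y/x = 1.277886, so x* = 168/(4 + 6·1.277886) = 14.3992 and y* = 1.277886·14.3992 = 18.4005.
At M' = 420: y* = 46.0013. Change: 46.0013 − 18.4005 = 27.6008.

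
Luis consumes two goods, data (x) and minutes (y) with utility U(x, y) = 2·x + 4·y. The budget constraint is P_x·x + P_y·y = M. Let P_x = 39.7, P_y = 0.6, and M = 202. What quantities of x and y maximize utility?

x* = 0, y* = 336.6667

Linear utility — the consumer picks whichever good has higher MU/price: 2/39.7 = 0.0504 vs 4/0.6 = 6.6667.
y gives more utility per dollar, so spend all income on y: y* = M/P_y, x* = 0.
Numerically: x* = 0, y* = 336.6667.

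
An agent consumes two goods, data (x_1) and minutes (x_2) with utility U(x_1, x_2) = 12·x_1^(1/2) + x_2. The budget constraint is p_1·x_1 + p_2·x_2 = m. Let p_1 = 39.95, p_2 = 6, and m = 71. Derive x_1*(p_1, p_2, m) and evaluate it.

x_1* = 0.812

Solve: √x_1 = 6·p_2/p_1, so x_1*(p_1,p_2) = (6·p_2/p_1)², and x_2* = (m − p_1·x_1*)/p_2.
Plugging in: x_1* = (6·6/39.95)² = 0.812.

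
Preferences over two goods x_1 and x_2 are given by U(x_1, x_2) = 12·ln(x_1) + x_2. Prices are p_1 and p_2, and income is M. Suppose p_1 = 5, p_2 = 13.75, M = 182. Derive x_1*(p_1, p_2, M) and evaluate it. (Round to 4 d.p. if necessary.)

MU_x_1 = 12/x_1, MU_x_2 = 1. Tangency: 12/x_1 = p_1/p_2.
So x_1*(p_1,p_2) = 12·p_2/p_1, independent of income; and x_2* = (M − 12·p_2)/p_2.
At the given prices: x_1* = 12·13.75/5 = 33.

x_1* = 33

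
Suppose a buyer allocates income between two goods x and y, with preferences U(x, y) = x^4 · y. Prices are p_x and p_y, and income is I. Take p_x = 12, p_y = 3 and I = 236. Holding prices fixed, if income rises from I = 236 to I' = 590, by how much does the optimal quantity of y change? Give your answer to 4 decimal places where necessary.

At p_x=12, p_y=3, I=236: y* = 0.2·236/3 = 15.7333.
At I' = 590: y* = 39.3333. Change: 39.3333 − 15.7333 = 23.6.

Δy* = 23.6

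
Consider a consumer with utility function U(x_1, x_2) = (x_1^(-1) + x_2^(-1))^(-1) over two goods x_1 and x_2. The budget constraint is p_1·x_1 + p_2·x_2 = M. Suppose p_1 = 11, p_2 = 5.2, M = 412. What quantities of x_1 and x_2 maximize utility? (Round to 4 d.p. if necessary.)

x_1* = 22.1946, x_2* = 32.2806

MU_x_1 ∝ x_1^(-2), MU_x_2 ∝ x_2^(-2), so MRS = (x_2/x_1)^(2) = p_1/p_2.
Hence x_2/x_1 = (p_1/p_2)^(1/(2)), i.e. raised to the 0.5 power.
Substitute x_2 = (x_2/x_1)·x_1 into the budget: x_1* = M/(p_1 + p_2·(x_2/x_1)).
Numerically x_2/x_1 = 1.454436, so x_1* = 412/(11 + 5.2·1.454436) = 22.1946 and x_2* = 1.454436·22.1946 = 32.2806.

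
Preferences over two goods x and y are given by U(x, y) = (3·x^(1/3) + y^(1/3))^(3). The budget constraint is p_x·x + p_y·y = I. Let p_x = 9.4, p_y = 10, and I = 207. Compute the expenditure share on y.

share on y = 0.1572

MU_x ∝ 3·x^(-2/3), MU_y ∝ y^(-2/3), so MRS = 3·(y/x)^(2/3) = p_x/p_y.
Solve for the ratio: y/x = [(1/3)·p_x/p_y]^(1.5).
With the ratio pinned down, the budget gives x* = I/(p_x + p_y·(y/x)) and y* = (y/x)·x*.
Numerically y/x = 0.175392, so x* = 207/(9.4 + 10·0.175392) = 18.5585 and y* = 0.175392·18.5585 = 3.255.
Expenditure on y: 10·3.255 = 32.5501; share = 0.1572.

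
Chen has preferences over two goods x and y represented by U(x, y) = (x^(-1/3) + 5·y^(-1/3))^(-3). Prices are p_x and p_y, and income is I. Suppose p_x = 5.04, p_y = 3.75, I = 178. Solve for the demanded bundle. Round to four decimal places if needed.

x* = 8.6025, y* = 35.9049

MU_x ∝ x^(-4/3), MU_y ∝ 5·y^(-4/3), so MRS = (1/5)·(y/x)^(4/3) = p_x/p_y.
Hence y/x = (5·p_x/p_y)^(1/(4/3)), i.e. raised to the 0.75 power.
With the ratio pinned down, the budget gives x* = I/(p_x + p_y·(y/x)) and y* = (y/x)·x*.
Numerically y/x = 4.173755, so x* = 178/(5.04 + 3.75·4.173755) = 8.6025 and y* = 4.173755·8.6025 = 35.9049.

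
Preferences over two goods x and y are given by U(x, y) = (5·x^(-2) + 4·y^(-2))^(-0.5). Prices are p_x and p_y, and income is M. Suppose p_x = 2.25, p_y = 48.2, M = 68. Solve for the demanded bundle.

From the CES first-order condition, (5/4)·(y/x)^(3) = p_x/p_y.
Hence y/x = ((4/5)·p_x/p_y)^(1/(3)), i.e. raised to the 1/3 power.
Substitute y = (y/x)·x into the budget: x* = M/(p_x + p_y·(y/x)).
Numerically y/x = 0.334253, so x* = 68/(2.25 + 48.2·0.334253) = 3.7035 and y* = 0.334253·3.7035 = 1.2379.

x* = 3.7035, y* = 1.2379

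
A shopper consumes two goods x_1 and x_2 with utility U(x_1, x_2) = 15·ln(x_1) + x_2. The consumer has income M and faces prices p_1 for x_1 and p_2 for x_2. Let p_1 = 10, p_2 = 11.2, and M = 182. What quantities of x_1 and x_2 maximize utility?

x_1* = 16.8, x_2* = 1.25

Set MRS = p_1/p_2: (15/x_1)/1 = p_1/p_2.
So x_1*(p_1,p_2) = 15·p_2/p_1, independent of income; and x_2* = (M − 15·p_2)/p_2.
At the given prices: x_1* = 15·11.2/10 = 16.8, and x_2* = 1.25.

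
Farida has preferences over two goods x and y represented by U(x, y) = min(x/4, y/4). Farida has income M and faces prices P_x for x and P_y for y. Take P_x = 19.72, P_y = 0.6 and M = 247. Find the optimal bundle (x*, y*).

x* = 12.1555, y* = 12.1555

Leontief preferences: the optimum is at the kink where x/4 = y/4, i.e. y = x.
Budget: P_x·x + P_y·x = M, so (4·P_x + 4·P_y)·x = 4·M.
Demand: x*(P_x,P_y,M) = 4·M/(4·P_x + 4·P_y), y* = 4·M/(4·P_x + 4·P_y).
Here 4·19.72 + 4·0.6 = 81.28, giving x* = 12.1555 and y* = 12.1555.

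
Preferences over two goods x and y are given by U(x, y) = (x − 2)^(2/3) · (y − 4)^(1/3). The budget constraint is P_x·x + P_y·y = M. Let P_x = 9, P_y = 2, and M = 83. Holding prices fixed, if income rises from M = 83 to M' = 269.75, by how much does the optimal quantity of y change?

Δy* = 31.125

Let x' = x−2, y' = y−4. MRS = 2·y'/x' = P_x/P_y.
Substituting into the budget: x* = 2 + 2/3·(M − 2·P_x − 4·P_y)/P_x, and y* = 4 + 1/3·(…)/P_y.
Discretionary income = 83 − 2·9 − 4·2 = 57; y* = 4 + 1/3·57/2 = 13.5.
At M' = 269.75: y* = 44.625. Change: 44.625 − 13.5 = 31.125.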